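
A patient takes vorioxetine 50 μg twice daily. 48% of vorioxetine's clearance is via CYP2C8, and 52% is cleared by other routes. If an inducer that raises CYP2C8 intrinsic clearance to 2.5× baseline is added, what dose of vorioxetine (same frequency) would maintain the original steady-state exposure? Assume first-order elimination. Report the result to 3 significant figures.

86.0 μg

CYP2C8: 0.48 × 2.5 = 1.2
Other: 0.52 (unchanged)
CL_new/CL_old = 1.2 + 0.52 = 1.72.
Exposure is unchanged when dose changes in proportion to clearance. New dose = 50 μg × 1.72 = 86.0 μg.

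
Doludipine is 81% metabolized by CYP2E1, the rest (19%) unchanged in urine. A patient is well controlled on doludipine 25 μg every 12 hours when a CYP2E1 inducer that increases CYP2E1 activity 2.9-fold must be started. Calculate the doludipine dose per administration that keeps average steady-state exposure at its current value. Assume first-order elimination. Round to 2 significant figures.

63 μg

The CYP2E1 pathway (81% of clearance) rises to 2.9× activity: 0.81 × 2.9 = 2.349.
Non-CYP routes (19%) are unchanged.
Relative clearance = 2.349 + 0.19 = 2.539.
Exposure is unchanged when dose changes in proportion to clearance. New dose = 25 μg × 2.539 = 63 μg.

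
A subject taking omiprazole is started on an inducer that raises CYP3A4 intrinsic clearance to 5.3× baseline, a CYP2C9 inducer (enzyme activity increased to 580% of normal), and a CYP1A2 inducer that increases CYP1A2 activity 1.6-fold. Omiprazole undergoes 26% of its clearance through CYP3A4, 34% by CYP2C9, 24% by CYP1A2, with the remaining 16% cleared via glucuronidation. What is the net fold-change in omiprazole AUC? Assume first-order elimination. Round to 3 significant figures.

The CYP3A4 pathway (26% of clearance) rises to 5.3× activity: 0.26 × 5.3 = 1.378.
The CYP2C9 pathway (34% of clearance) rises to 5.8× activity: 0.34 × 5.8 = 1.972.
The CYP1A2 pathway (24% of clearance) increases to 1.6× activity: 0.24 × 1.6 = 0.384.
Non-CYP routes (16%) are unchanged.
Relative clearance = 1.378 + 1.972 + 0.384 + 0.16 = 3.894.
Net AUC ratio = 1 / 3.894 = 0.257.

0.257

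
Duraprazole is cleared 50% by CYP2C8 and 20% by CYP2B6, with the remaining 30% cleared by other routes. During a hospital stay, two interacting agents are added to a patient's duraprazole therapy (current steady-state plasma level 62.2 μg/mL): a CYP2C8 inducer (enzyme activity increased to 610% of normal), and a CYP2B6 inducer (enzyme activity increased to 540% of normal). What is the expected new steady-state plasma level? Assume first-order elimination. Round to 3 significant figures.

The CYP2C8 pathway (50% of clearance) rises to 6.1× activity: 0.5 × 6.1 = 3.05.
The CYP2B6 pathway (20% of clearance) increases to 5.4× activity: 0.2 × 5.4 = 1.08.
The remaining 30% of clearance is unaffected.
CL_new/CL_old = 3.05 + 1.08 + 0.3 = 4.43.
New steady-state plasma level = 62.2 / 4.43 = 14.0 μg/mL (concentration scales inversely with clearance).

14.0 μg/mL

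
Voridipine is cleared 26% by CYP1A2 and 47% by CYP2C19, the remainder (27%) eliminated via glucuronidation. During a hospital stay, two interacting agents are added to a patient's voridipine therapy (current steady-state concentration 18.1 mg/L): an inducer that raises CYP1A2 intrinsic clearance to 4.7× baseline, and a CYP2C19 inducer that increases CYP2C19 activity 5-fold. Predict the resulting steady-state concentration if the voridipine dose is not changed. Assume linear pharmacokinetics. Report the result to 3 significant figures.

The CYP1A2 pathway (26% of clearance) is boosted to 4.7× activity: 0.26 × 4.7 = 1.222.
The CYP2C19 pathway (47% of clearance) is boosted to 5× activity: 0.47 × 5 = 2.35.
The remaining 27% of clearance is unaffected.
Relative clearance = 1.222 + 2.35 + 0.27 = 3.842.
Dividing the baseline by the relative clearance: 18.1 / 3.842 = 4.71 mg/L.

4.71 mg/L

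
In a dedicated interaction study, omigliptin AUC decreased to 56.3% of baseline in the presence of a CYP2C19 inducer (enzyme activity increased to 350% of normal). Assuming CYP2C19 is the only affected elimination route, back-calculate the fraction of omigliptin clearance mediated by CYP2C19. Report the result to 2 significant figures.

CL'/CL = 1 / 0.563 = 1.776
3.5·fm + (1 − fm) = 1.776
fm = (1.776 − 1) / (3.5 − 1) = 0.31

0.31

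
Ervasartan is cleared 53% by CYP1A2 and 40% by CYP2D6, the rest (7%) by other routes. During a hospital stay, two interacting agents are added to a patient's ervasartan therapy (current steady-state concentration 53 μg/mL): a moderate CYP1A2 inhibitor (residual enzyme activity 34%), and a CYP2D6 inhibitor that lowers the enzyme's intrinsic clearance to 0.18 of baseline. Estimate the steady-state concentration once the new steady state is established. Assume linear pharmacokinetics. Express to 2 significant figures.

1.6 × 10² μg/mL

The CYP1A2 pathway (53% of clearance) drops to 0.34× activity: 0.53 × 0.34 = 0.1802.
The CYP2D6 pathway (40% of clearance) is reduced to 0.18× activity: 0.4 × 0.18 = 0.072.
The remaining 7% of clearance is unaffected.
New clearance relative to baseline: 0.1802 + 0.072 + 0.07 = 0.3222.
Steady-state concentration ∝ 1/CL: new value = 53 / 0.3222 = 1.6 × 10² μg/mL.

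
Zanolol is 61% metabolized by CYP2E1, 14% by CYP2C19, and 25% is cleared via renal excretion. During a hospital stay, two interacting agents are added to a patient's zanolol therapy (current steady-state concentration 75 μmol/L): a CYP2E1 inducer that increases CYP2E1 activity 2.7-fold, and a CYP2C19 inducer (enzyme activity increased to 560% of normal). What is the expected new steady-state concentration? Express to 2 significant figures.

The CYP2E1 pathway (61% of clearance) is boosted to 2.7× activity: 0.61 × 2.7 = 1.647.
The CYP2C19 pathway (14% of clearance) rises to 5.6× activity: 0.14 × 5.6 = 0.784.
The remaining 25% of clearance is unaffected.
CL_new/CL_old = 1.647 + 0.784 + 0.25 = 2.681.
Steady-state concentration ∝ 1/CL: new value = 75 / 2.681 = 28 μmol/L.

28 μmol/L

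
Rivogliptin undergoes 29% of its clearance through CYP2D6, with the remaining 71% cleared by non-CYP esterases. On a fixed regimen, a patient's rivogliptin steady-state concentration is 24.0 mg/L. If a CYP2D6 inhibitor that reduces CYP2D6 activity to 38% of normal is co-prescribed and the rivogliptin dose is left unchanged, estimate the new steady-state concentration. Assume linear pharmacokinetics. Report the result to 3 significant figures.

The CYP2D6 pathway (29% of clearance) falls to 0.38× activity: 0.29 × 0.38 = 0.1102.
Non-CYP routes (71%) are unchanged.
New clearance relative to baseline: 0.1102 + 0.71 = 0.8202.
Steady-state concentration ∝ 1/CL, so new value = 24.0 / 0.8202 = 29.3 mg/L.

29.3 mg/L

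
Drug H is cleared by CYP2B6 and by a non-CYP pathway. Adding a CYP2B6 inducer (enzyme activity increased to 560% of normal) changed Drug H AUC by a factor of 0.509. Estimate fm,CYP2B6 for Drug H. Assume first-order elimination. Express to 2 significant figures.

0.21

Let fm be the CYP2B6 fraction. New clearance relative to baseline = fm × 5.6 + (1 − fm).
AUC ratio = 1 / (new CL fraction), so new CL fraction = 1 / 0.509 = 1.965.
fm × 5.6 + 1 − fm = 1.965  ⇒  fm × (5.6 − 1) = 0.9646  ⇒  fm = 0.21.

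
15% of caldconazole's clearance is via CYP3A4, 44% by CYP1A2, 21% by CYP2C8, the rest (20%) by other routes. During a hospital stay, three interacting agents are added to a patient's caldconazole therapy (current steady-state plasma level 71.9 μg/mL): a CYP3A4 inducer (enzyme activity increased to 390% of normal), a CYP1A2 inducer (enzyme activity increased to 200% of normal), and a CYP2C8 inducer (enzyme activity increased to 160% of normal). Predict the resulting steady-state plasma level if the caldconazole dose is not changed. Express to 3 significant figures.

CYP3A4: 0.15 × 3.9 = 0.585
CYP1A2: 0.44 × 2 = 0.88
CYP2C8: 0.21 × 1.6 = 0.336
Other: 0.2 (unchanged)
CL_new/CL_old = 0.585 + 0.88 + 0.336 + 0.2 = 2.001.
Steady-state plasma level ∝ 1/CL: new value = 71.9 / 2.001 = 35.9 μg/mL.

35.9 μg/mL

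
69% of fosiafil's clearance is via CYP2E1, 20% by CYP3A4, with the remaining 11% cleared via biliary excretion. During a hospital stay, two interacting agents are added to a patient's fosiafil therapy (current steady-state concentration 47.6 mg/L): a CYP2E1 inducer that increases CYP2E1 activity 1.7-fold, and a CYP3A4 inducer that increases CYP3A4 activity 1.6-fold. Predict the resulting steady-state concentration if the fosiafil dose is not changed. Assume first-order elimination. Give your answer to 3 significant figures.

The CYP2E1 pathway (69% of clearance) increases to 1.7× activity: 0.69 × 1.7 = 1.173.
The CYP3A4 pathway (20% of clearance) is boosted to 1.6× activity: 0.2 × 1.6 = 0.32.
Non-CYP routes (11%) are unchanged.
Relative clearance = 1.173 + 0.32 + 0.11 = 1.603.
Steady-state concentration ∝ 1/CL: new value = 47.6 / 1.603 = 29.7 mg/L.

29.7 mg/L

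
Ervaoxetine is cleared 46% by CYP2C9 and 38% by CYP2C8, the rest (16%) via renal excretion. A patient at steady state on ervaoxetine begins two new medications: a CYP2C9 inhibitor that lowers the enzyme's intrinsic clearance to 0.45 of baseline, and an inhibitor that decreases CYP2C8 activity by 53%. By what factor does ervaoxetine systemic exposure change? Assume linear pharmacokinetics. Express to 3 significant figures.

1.83

CYP2C9: 0.46 × 0.45 = 0.207
CYP2C8: 0.38 × 0.47 = 0.1786
Other: 0.16 (unchanged)
Relative clearance = 0.207 + 0.1786 + 0.16 = 0.5456.
Systemic exposure ∝ 1/CL: fold-change = 1 / 0.5456 = 1.83.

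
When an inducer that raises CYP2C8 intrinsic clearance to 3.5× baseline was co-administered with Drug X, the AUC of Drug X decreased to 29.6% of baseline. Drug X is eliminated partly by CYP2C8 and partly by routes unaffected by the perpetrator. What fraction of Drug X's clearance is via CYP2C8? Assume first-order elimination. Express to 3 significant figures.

CL'/CL = 1 / 0.296 = 3.378
3.5·fm + (1 − fm) = 3.378
fm = (3.378 − 1) / (3.5 − 1) = 0.951

0.951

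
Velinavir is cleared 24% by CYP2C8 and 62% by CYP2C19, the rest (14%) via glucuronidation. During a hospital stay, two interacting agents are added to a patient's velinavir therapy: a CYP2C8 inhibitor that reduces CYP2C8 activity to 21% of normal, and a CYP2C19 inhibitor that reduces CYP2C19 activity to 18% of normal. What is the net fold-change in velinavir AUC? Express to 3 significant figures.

3.31

The CYP2C8 pathway (24% of clearance) drops to 0.21× activity: 0.24 × 0.21 = 0.0504.
The CYP2C19 pathway (62% of clearance) falls to 0.18× activity: 0.62 × 0.18 = 0.1116.
Non-CYP routes (14%) are unchanged.
Relative clearance = 0.0504 + 0.1116 + 0.14 = 0.302.
AUC ∝ 1/CL: fold-change = 1 / 0.302 = 3.31.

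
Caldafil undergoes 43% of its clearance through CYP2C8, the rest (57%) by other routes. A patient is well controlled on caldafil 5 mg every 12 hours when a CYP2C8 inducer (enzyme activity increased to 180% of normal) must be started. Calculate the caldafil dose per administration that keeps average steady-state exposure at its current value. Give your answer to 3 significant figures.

6.72 mg

CYP2C8: 0.43 × 1.8 = 0.774
Other: 0.57 (unchanged)
CL_new/CL_old = 0.774 + 0.57 = 1.344.
To maintain the same steady-state level, dose must scale with clearance: new dose = 5 × 1.344 = 6.72 mg.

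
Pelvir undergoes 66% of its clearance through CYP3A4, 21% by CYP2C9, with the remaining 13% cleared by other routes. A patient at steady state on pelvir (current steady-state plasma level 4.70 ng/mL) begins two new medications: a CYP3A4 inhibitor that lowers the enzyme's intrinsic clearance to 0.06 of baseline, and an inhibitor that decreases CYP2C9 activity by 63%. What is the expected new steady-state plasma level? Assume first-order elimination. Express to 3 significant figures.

19.0 ng/mL

CYP3A4: 0.66 × 0.06 = 0.0396
CYP2C9: 0.21 × 0.37 = 0.0777
Other: 0.13 (unchanged)
New clearance relative to baseline: 0.0396 + 0.0777 + 0.13 = 0.2473.
Dividing the baseline by the relative clearance: 4.70 / 0.2473 = 19.0 ng/mL.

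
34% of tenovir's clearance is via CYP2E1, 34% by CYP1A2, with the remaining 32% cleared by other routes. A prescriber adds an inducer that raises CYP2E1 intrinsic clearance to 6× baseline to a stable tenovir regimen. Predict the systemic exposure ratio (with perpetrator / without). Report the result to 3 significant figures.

The CYP2E1 pathway (34% of clearance) increases to 6× activity: 0.34 × 6 = 2.04.
CYP1A2 (34%) and the residual 32% are unaffected.
Relative clearance = 2.04 + 0.34 + 0.32 = 2.7.
Systemic exposure is inversely proportional to clearance, so the fold-change is 1 / 2.7 = 0.370.

0.370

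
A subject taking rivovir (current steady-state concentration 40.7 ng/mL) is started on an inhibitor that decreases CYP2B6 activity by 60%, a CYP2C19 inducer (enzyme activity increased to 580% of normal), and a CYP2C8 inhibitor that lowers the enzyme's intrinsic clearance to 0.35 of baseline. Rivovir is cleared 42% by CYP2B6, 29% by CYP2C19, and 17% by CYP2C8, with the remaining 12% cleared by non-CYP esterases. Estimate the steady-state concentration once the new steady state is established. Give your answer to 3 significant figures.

The CYP2B6 pathway (42% of clearance) is reduced to 0.4× activity: 0.42 × 0.4 = 0.168.
The CYP2C19 pathway (29% of clearance) is boosted to 5.8× activity: 0.29 × 5.8 = 1.682.
The CYP2C8 pathway (17% of clearance) is reduced to 0.35× activity: 0.17 × 0.35 = 0.0595.
The remaining 12% of clearance is unaffected.
Relative clearance = 0.168 + 1.682 + 0.0595 + 0.12 = 2.0295.
Dividing the baseline by the relative clearance: 40.7 / 2.0295 = 20.1 ng/mL.

20.1 ng/mL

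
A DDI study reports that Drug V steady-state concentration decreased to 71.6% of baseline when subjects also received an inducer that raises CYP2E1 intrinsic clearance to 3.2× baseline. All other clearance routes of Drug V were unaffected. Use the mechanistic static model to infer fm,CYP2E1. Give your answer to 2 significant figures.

Let x = fm,CYP2E1. Because steady-state concentration ∝ 1/CL, relative clearance rose to 1/0.716 = 1.397.
Only the CYP2E1 route changed, so 1.397 = x·3.2 + (1 − x), giving x = 0.18.

0.18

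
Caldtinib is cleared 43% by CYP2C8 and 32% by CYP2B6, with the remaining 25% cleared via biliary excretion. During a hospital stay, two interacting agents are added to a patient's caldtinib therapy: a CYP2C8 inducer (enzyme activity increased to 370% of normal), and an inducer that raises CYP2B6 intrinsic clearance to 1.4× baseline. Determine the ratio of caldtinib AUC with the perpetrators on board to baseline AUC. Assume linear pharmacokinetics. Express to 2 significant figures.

CYP2C8: 0.43 × 3.7 = 1.591
CYP2B6: 0.32 × 1.4 = 0.448
Other: 0.25 (unchanged)
CL_new/CL_old = 1.591 + 0.448 + 0.25 = 2.289.
AUC ∝ 1/CL: fold-change = 1 / 2.289 = 0.44.

0.44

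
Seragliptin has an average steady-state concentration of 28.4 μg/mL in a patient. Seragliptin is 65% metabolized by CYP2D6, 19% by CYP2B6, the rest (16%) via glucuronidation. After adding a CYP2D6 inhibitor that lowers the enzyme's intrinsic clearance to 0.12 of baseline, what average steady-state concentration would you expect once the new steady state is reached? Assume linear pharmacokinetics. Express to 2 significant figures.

66 μg/mL

The CYP2D6 pathway (65% of clearance) is reduced to 0.12× activity: 0.65 × 0.12 = 0.078.
CYP2B6 (19%) and the residual 16% are unaffected.
New clearance relative to baseline: 0.078 + 0.19 + 0.16 = 0.428.
Average steady-state concentration ∝ 1/CL, so new value = 28.4 / 0.428 = 66 μg/mL.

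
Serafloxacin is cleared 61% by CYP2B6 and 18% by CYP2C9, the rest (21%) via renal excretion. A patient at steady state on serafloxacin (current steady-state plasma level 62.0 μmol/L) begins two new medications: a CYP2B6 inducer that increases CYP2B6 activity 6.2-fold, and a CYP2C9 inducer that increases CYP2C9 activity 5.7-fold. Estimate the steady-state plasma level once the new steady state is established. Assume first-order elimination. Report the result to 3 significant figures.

12.4 μmol/L

The CYP2B6 pathway (61% of clearance) is boosted to 6.2× activity: 0.61 × 6.2 = 3.782.
The CYP2C9 pathway (18% of clearance) is boosted to 5.7× activity: 0.18 × 5.7 = 1.026.
The remaining 21% of clearance is unaffected.
CL_new/CL_old = 3.782 + 1.026 + 0.21 = 5.018.
Steady-state plasma level ∝ 1/CL: new value = 62.0 / 5.018 = 12.4 μmol/L.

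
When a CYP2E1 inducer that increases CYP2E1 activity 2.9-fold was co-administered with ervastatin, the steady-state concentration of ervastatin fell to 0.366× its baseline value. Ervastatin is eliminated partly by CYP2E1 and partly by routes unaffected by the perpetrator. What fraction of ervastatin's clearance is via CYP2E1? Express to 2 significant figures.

0.91

Call the CYP2E1 fraction fm. After the interaction, CL_new/CL_old = fm × 2.9 + (1 − fm).
Steady-state concentration ratio = 1 / (new CL fraction), so new CL fraction = 1 / 0.366 = 2.732.
fm × 2.9 + 1 − fm = 2.732  ⇒  fm × (2.9 − 1) = 1.732  ⇒  fm = 0.91.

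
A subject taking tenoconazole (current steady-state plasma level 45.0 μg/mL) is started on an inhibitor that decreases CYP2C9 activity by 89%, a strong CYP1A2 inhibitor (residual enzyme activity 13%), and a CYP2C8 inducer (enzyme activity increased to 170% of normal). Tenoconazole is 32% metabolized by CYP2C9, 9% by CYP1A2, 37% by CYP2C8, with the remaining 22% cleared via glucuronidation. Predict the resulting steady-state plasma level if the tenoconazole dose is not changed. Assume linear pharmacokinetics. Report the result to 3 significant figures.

The CYP2C9 pathway (32% of clearance) drops to 0.11× activity: 0.32 × 0.11 = 0.0352.
The CYP1A2 pathway (9% of clearance) falls to 0.13× activity: 0.09 × 0.13 = 0.0117.
The CYP2C8 pathway (37% of clearance) rises to 1.7× activity: 0.37 × 1.7 = 0.629.
The remaining 22% of clearance is unaffected.
Relative clearance = 0.0352 + 0.0117 + 0.629 + 0.22 = 0.8959.
Dividing the baseline by the relative clearance: 45.0 / 0.8959 = 50.2 μg/mL.

50.2 μg/mL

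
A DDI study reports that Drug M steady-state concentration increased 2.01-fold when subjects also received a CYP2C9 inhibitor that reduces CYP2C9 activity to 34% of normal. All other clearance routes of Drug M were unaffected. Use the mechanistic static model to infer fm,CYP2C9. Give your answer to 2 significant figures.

0.76

Call the CYP2C9 fraction fm. After the interaction, CL_new/CL_old = fm × 0.34 + (1 − fm).
Steady-state concentration ratio = 1 / (new CL fraction), so new CL fraction = 1 / 2.01 = 0.4975.
fm × 0.34 + 1 − fm = 0.4975  ⇒  fm × (0.34 − 1) = −0.5025  ⇒  fm = 0.76.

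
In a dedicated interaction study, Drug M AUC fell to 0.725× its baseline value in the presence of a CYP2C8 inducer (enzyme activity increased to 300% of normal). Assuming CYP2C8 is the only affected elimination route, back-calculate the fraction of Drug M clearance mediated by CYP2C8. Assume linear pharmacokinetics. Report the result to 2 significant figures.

0.19

CL'/CL = 1 / 0.725 = 1.379
3·fm + (1 − fm) = 1.379
fm = (1.379 − 1) / (3 − 1) = 0.19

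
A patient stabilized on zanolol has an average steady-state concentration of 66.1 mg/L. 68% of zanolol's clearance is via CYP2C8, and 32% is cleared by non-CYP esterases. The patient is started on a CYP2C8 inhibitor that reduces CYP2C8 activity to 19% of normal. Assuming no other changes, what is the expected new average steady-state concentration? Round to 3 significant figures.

The CYP2C8 pathway (68% of clearance) falls to 0.19× activity: 0.68 × 0.19 = 0.1292.
Non-CYP routes (32%) are unchanged.
New clearance relative to baseline: 0.1292 + 0.32 = 0.4492.
New average steady-state concentration = baseline ÷ relative clearance = 66.1 / 0.4492 = 147 mg/L.

147 mg/L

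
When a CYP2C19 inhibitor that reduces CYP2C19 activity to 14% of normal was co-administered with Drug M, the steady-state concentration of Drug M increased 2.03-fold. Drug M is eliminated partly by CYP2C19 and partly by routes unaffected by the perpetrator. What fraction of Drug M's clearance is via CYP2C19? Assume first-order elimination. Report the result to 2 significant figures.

CL'/CL = 1 / 2.03 = 0.4926
0.14·fm + (1 − fm) = 0.4926
fm = (0.4926 − 1) / (0.14 − 1) = 0.59

0.59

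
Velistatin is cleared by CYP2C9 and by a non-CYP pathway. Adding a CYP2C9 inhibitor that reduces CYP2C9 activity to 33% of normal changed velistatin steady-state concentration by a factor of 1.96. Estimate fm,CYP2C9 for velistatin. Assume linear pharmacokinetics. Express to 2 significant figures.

0.73

Write x for the fraction cleared via CYP2C9. The observed steady-state concentration change means clearance fell to 1/1.96 = 0.5102 of baseline.
Setting x·0.33 + (1 − x) = 0.5102 and solving: x = (0.5102 − 1)/(0.33 − 1) = 0.73.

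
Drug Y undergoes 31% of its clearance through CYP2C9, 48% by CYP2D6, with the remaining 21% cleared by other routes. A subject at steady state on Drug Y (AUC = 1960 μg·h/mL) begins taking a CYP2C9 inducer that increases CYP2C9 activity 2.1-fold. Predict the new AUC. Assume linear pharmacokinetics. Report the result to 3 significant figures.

1.46 × 10³ μg·h/mL

The CYP2C9 pathway (31% of clearance) is boosted to 2.1× activity: 0.31 × 2.1 = 0.651.
CYP2D6 (48%) and the residual 21% are unaffected.
CL_new/CL_old = 0.651 + 0.48 + 0.21 = 1.341.
AUC ∝ 1/CL, so new value = 1960 / 1.341 = 1.46 × 10³ μg·h/mL.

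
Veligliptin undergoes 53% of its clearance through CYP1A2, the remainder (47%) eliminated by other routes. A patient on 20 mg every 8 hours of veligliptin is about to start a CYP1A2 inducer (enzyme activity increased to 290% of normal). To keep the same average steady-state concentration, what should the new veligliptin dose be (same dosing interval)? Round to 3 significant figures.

40.1 mg

CYP1A2: 0.53 × 2.9 = 1.537
Other: 0.47 (unchanged)
New clearance relative to baseline: 1.537 + 0.47 = 2.007.
Css,avg = (dose rate)/CL, so holding Css fixed requires dose ∝ CL: 20 × 2.007 = 40.1 mg.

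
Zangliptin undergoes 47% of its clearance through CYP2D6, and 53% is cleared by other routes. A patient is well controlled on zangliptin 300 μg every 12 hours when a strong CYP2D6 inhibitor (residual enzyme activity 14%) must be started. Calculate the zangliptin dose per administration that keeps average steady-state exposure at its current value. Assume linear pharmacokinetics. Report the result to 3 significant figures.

179 μg

CYP2D6: 0.47 × 0.14 = 0.0658
Other: 0.53 (unchanged)
Relative clearance = 0.0658 + 0.53 = 0.5958.
Css,avg = (dose rate)/CL, so holding Css fixed requires dose ∝ CL: 300 × 0.5958 = 179 μg.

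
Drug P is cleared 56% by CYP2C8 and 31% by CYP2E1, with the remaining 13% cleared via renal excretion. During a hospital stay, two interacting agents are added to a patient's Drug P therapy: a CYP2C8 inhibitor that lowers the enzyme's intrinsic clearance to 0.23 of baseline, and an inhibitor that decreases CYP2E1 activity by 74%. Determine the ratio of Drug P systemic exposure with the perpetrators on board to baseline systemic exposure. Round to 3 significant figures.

The CYP2C8 pathway (56% of clearance) drops to 0.23× activity: 0.56 × 0.23 = 0.1288.
The CYP2E1 pathway (31% of clearance) drops to 0.26× activity: 0.31 × 0.26 = 0.0806.
The remaining 13% of clearance is unaffected.
CL_new/CL_old = 0.1288 + 0.0806 + 0.13 = 0.3394.
Net systemic exposure ratio = 1 / 0.3394 = 2.95.

2.95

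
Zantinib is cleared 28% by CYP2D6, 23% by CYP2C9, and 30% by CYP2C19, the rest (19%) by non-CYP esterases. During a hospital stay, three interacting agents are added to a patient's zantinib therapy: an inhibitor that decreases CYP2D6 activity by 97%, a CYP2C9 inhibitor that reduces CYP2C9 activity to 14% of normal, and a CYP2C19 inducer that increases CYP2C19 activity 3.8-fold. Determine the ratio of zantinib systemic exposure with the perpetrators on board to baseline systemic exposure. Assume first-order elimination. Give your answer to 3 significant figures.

CYP2D6: 0.28 × 0.03 = 0.0084
CYP2C9: 0.23 × 0.14 = 0.0322
CYP2C19: 0.3 × 3.8 = 1.14
Other: 0.19 (unchanged)
CL_new/CL_old = 0.0084 + 0.0322 + 1.14 + 0.19 = 1.3706.
Systemic exposure ∝ 1/CL: fold-change = 1 / 1.3706 = 0.730.

0.730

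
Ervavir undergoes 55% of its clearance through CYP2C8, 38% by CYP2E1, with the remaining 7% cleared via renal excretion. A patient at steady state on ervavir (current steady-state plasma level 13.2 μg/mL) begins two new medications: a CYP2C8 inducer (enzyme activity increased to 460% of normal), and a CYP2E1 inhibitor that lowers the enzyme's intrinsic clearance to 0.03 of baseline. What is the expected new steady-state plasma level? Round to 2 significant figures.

5.1 μg/mL

CYP2C8: 0.55 × 4.6 = 2.53
CYP2E1: 0.38 × 0.03 = 0.0114
Other: 0.07 (unchanged)
CL_new/CL_old = 2.53 + 0.0114 + 0.07 = 2.6114.
New steady-state plasma level = 13.2 / 2.6114 = 5.1 μg/mL (concentration scales inversely with clearance).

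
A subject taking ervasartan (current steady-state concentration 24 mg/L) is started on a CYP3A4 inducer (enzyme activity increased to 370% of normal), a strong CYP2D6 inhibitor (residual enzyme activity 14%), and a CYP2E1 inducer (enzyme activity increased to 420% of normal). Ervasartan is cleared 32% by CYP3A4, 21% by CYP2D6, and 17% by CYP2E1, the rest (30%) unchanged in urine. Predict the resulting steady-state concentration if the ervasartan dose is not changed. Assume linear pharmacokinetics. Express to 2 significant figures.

The CYP3A4 pathway (32% of clearance) is boosted to 3.7× activity: 0.32 × 3.7 = 1.184.
The CYP2D6 pathway (21% of clearance) falls to 0.14× activity: 0.21 × 0.14 = 0.0294.
The CYP2E1 pathway (17% of clearance) increases to 4.2× activity: 0.17 × 4.2 = 0.714.
The remaining 30% of clearance is unaffected.
CL_new/CL_old = 1.184 + 0.0294 + 0.714 + 0.3 = 2.2274.
Steady-state concentration ∝ 1/CL: new value = 24 / 2.2274 = 11 mg/L.

11 mg/L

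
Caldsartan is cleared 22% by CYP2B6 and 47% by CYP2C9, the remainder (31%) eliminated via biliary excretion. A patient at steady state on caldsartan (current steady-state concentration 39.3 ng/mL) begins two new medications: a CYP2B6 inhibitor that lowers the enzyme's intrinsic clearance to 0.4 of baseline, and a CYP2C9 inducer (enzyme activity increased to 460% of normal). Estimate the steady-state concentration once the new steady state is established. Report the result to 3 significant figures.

15.4 ng/mL

CYP2B6: 0.22 × 0.4 = 0.088
CYP2C9: 0.47 × 4.6 = 2.162
Other: 0.31 (unchanged)
New clearance relative to baseline: 0.088 + 2.162 + 0.31 = 2.56.
Dividing the baseline by the relative clearance: 39.3 / 2.56 = 15.4 ng/mL.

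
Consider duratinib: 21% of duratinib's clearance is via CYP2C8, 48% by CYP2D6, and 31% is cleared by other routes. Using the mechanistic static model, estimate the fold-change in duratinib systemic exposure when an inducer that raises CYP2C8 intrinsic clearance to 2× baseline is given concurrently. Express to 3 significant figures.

The CYP2C8 pathway (21% of clearance) is boosted to 2× activity: 0.21 × 2 = 0.42.
CYP2D6 (48%) and the residual 31% are unaffected.
New clearance relative to baseline: 0.42 + 0.48 + 0.31 = 1.21.
Systemic exposure is inversely proportional to clearance, so the fold-change is 1 / 1.21 = 0.826.

0.826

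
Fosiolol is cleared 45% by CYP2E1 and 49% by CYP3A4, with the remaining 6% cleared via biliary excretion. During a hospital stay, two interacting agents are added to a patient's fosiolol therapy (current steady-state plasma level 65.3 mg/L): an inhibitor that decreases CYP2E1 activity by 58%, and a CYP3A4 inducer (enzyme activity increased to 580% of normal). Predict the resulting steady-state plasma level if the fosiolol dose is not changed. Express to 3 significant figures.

CYP2E1: 0.45 × 0.42 = 0.189
CYP3A4: 0.49 × 5.8 = 2.842
Other: 0.06 (unchanged)
CL_new/CL_old = 0.189 + 2.842 + 0.06 = 3.091.
Steady-state plasma level ∝ 1/CL: new value = 65.3 / 3.091 = 21.1 mg/L.

21.1 mg/L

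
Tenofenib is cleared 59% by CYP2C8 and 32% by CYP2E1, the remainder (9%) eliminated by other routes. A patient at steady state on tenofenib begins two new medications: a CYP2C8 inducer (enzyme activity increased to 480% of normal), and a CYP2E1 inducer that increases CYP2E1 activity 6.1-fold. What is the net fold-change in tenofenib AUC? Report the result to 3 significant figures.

0.205

The CYP2C8 pathway (59% of clearance) is boosted to 4.8× activity: 0.59 × 4.8 = 2.832.
The CYP2E1 pathway (32% of clearance) is boosted to 6.1× activity: 0.32 × 6.1 = 1.952.
Non-CYP routes (9%) are unchanged.
Relative clearance = 2.832 + 1.952 + 0.09 = 4.874.
Because AUC varies inversely with clearance, the combined effect is 1 / 4.874 = 0.205.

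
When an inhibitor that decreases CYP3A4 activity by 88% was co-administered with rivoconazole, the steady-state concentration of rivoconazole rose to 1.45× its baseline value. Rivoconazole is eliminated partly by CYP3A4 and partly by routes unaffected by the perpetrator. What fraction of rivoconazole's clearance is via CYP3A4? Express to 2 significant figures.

0.35

Write x for the fraction cleared via CYP3A4. The observed steady-state concentration change means clearance fell to 1/1.45 = 0.6897 of baseline.
Setting x·0.12 + (1 − x) = 0.6897 and solving: x = (0.6897 − 1)/(0.12 − 1) = 0.35.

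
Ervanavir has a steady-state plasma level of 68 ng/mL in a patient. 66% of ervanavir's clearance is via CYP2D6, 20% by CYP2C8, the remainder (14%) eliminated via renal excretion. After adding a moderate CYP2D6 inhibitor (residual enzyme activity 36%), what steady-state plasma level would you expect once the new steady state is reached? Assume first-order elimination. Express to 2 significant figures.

1.2 × 10² ng/mL

CYP2D6: 0.66 × 0.36 = 0.2376
CYP2C8: 0.2 (unchanged)
Other: 0.14 (unchanged)
CL_new/CL_old = 0.2376 + 0.2 + 0.14 = 0.5776.
New steady-state plasma level = baseline ÷ relative clearance = 68 / 0.5776 = 1.2 × 10² ng/mL.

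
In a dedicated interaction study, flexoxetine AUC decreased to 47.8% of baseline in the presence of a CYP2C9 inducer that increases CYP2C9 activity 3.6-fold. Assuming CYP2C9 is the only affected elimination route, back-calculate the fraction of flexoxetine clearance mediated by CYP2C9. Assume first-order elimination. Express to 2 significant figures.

Let x = fm,CYP2C9. Because AUC ∝ 1/CL, relative clearance rose to 1/0.478 = 2.092.
Only the CYP2C9 route changed, so 2.092 = x·3.6 + (1 − x), giving x = 0.42.

0.42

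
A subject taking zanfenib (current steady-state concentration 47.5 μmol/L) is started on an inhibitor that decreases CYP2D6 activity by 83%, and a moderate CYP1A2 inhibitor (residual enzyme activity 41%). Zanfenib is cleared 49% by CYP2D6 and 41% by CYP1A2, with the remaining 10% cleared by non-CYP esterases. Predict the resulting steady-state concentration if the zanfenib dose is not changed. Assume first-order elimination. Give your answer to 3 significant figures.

The CYP2D6 pathway (49% of clearance) is reduced to 0.17× activity: 0.49 × 0.17 = 0.0833.
The CYP1A2 pathway (41% of clearance) falls to 0.41× activity: 0.41 × 0.41 = 0.1681.
The remaining 10% of clearance is unaffected.
New clearance relative to baseline: 0.0833 + 0.1681 + 0.1 = 0.3514.
New steady-state concentration = 47.5 / 0.3514 = 135 μmol/L (concentration scales inversely with clearance).

135 μmol/L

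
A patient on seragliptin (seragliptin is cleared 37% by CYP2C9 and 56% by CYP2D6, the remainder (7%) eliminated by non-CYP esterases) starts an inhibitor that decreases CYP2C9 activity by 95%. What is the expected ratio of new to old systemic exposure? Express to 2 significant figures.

1.5

The CYP2C9 pathway (37% of clearance) drops to 0.05× activity: 0.37 × 0.05 = 0.0185.
CYP2D6 (56%) and the residual 7% are unaffected.
Relative clearance = 0.0185 + 0.56 + 0.07 = 0.6485.
Systemic exposure is inversely proportional to clearance, so the fold-change is 1 / 0.6485 = 1.5.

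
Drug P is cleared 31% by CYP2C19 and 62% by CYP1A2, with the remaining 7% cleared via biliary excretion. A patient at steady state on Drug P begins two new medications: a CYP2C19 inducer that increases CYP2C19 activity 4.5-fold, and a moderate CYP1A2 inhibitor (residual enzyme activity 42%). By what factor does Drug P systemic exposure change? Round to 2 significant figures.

CYP2C19: 0.31 × 4.5 = 1.395
CYP1A2: 0.62 × 0.42 = 0.2604
Other: 0.07 (unchanged)
CL_new/CL_old = 1.395 + 0.2604 + 0.07 = 1.7254.
Systemic exposure ∝ 1/CL: fold-change = 1 / 1.7254 = 0.58.

0.58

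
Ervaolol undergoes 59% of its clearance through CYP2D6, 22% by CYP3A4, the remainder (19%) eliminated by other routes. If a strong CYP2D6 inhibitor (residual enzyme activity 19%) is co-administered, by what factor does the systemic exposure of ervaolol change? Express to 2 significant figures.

1.9

CYP2D6: 0.59 × 0.19 = 0.1121
CYP3A4: 0.22 (unchanged)
Other: 0.19 (unchanged)
Relative clearance = 0.1121 + 0.22 + 0.19 = 0.5221.
Since systemic exposure ∝ 1/CL, the ratio is 1 / 0.5221 = 1.9.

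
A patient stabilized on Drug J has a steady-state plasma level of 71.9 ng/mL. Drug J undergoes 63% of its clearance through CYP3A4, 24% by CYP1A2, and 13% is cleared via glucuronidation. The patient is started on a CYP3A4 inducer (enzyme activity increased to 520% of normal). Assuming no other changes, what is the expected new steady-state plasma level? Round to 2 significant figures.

The CYP3A4 pathway (63% of clearance) rises to 5.2× activity: 0.63 × 5.2 = 3.276.
CYP1A2 (24%) and the residual 13% are unaffected.
Relative clearance = 3.276 + 0.24 + 0.13 = 3.646.
With dosing unchanged, steady-state plasma level scales as 1/CL: 71.9 / 3.646 = 20 ng/mL.

20 ng/mL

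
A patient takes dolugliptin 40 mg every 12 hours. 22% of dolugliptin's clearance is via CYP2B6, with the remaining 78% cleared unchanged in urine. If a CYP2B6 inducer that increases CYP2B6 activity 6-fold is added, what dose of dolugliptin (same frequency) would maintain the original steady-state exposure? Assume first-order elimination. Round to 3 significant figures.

84.0 mg

The CYP2B6 pathway (22% of clearance) increases to 6× activity: 0.22 × 6 = 1.32.
Non-CYP routes (78%) are unchanged.
New clearance relative to baseline: 1.32 + 0.78 = 2.1.
To maintain the same steady-state level, dose must scale with clearance: new dose = 40 × 2.1 = 84.0 mg.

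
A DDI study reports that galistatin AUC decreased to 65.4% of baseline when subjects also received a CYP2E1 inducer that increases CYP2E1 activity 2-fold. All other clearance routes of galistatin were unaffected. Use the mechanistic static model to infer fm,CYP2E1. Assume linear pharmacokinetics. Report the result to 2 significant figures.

0.53

CL'/CL = 1 / 0.654 = 1.529
2·fm + (1 − fm) = 1.529
fm = (1.529 − 1) / (2 − 1) = 0.53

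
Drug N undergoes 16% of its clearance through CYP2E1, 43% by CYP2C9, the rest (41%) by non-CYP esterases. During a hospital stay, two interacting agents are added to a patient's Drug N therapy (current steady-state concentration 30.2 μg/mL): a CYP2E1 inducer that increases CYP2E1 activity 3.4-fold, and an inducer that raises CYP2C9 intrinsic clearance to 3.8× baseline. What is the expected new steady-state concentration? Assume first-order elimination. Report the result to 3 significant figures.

11.7 μg/mL

CYP2E1: 0.16 × 3.4 = 0.544
CYP2C9: 0.43 × 3.8 = 1.634
Other: 0.41 (unchanged)
CL_new/CL_old = 0.544 + 1.634 + 0.41 = 2.588.
Steady-state concentration ∝ 1/CL: new value = 30.2 / 2.588 = 11.7 μg/mL.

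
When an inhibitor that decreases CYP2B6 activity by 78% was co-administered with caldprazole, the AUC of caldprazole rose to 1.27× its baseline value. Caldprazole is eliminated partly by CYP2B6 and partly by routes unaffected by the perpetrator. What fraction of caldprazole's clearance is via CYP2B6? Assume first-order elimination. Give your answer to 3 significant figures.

0.273

Let fm be the CYP2B6 fraction. New clearance relative to baseline = fm × 0.22 + (1 − fm).
AUC ratio = 1 / (new CL fraction), so new CL fraction = 1 / 1.27 = 0.7874.
fm × 0.22 + 1 − fm = 0.7874  ⇒  fm × (0.22 − 1) = −0.2126  ⇒  fm = 0.273.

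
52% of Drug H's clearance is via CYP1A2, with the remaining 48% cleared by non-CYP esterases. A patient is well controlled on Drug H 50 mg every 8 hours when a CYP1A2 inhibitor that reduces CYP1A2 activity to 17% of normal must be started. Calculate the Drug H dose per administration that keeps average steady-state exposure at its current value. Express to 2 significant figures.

28 mg

CYP1A2: 0.52 × 0.17 = 0.0884
Other: 0.48 (unchanged)
New clearance relative to baseline: 0.0884 + 0.48 = 0.5684.
To maintain the same steady-state level, dose must scale with clearance: new dose = 50 × 0.5684 = 28 mg.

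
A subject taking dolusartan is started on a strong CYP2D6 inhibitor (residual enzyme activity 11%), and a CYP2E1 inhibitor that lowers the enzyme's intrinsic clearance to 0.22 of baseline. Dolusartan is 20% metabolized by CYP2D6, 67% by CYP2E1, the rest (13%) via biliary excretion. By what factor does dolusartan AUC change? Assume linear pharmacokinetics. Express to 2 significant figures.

The CYP2D6 pathway (20% of clearance) drops to 0.11× activity: 0.2 × 0.11 = 0.022.
The CYP2E1 pathway (67% of clearance) drops to 0.22× activity: 0.67 × 0.22 = 0.1474.
The remaining 13% of clearance is unaffected.
CL_new/CL_old = 0.022 + 0.1474 + 0.13 = 0.2994.
Net AUC ratio = 1 / 0.2994 = 3.3.

3.3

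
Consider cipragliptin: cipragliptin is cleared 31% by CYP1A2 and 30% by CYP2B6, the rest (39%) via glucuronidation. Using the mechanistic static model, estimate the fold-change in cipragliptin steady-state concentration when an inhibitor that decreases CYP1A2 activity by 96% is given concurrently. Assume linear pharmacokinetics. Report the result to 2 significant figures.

1.4

The CYP1A2 pathway (31% of clearance) is reduced to 0.04× activity: 0.31 × 0.04 = 0.0124.
CYP2B6 (30%) and the residual 39% are unaffected.
Relative clearance = 0.0124 + 0.3 + 0.39 = 0.7024.
Steady-state concentration is inversely proportional to clearance, so the fold-change is 1 / 0.7024 = 1.4.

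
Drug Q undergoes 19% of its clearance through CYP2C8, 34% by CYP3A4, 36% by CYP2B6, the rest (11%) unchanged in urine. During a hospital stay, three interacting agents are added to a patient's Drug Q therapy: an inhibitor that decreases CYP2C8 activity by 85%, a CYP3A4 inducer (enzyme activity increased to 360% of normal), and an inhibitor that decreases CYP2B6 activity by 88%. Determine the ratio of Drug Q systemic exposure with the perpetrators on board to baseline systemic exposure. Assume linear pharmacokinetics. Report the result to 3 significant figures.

The CYP2C8 pathway (19% of clearance) is reduced to 0.15× activity: 0.19 × 0.15 = 0.0285.
The CYP3A4 pathway (34% of clearance) rises to 3.6× activity: 0.34 × 3.6 = 1.224.
The CYP2B6 pathway (36% of clearance) is reduced to 0.12× activity: 0.36 × 0.12 = 0.0432.
The remaining 11% of clearance is unaffected.
Relative clearance = 0.0285 + 1.224 + 0.0432 + 0.11 = 1.4057.
Systemic exposure ∝ 1/CL: fold-change = 1 / 1.4057 = 0.711.

0.711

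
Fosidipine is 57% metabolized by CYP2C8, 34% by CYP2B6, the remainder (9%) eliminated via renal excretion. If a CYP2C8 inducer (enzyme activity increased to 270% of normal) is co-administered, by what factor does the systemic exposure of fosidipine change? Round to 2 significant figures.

0.51

CYP2C8: 0.57 × 2.7 = 1.539
CYP2B6: 0.34 (unchanged)
Other: 0.09 (unchanged)
New clearance relative to baseline: 1.539 + 0.34 + 0.09 = 1.969.
Systemic exposure is inversely proportional to clearance, so the fold-change is 1 / 1.969 = 0.51.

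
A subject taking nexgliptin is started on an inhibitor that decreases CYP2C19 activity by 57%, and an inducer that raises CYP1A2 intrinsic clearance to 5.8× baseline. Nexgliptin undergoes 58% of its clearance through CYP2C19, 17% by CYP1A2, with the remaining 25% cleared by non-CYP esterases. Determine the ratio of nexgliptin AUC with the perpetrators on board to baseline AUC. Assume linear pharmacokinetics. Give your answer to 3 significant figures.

0.673

The CYP2C19 pathway (58% of clearance) falls to 0.43× activity: 0.58 × 0.43 = 0.2494.
The CYP1A2 pathway (17% of clearance) increases to 5.8× activity: 0.17 × 5.8 = 0.986.
The remaining 25% of clearance is unaffected.
CL_new/CL_old = 0.2494 + 0.986 + 0.25 = 1.4854.
Net AUC ratio = 1 / 1.4854 = 0.673.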